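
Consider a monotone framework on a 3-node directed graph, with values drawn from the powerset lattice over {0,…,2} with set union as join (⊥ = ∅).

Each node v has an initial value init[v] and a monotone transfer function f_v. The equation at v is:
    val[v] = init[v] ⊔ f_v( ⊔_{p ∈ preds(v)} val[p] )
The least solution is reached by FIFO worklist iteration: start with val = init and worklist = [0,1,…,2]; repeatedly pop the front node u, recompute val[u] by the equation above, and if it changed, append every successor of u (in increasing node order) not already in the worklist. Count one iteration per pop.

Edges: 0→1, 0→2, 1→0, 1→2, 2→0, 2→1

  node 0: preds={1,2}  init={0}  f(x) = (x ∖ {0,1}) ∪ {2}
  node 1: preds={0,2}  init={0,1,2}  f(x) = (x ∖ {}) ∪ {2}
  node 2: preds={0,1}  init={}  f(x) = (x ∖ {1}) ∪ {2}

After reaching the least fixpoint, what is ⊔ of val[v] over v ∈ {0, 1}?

Worklist (5 pops):
  #1 pop 0: in={0,1,2} → {0,2} (was {0}); enqueue []
  #2 pop 1: in={0,2} → {0,1,2} (no change)
  #3 pop 2: in={0,1,2} → {0,2} (was {}); enqueue [0,1]
  #4 pop 0: in={0,1,2} → {0,2} (no change)
  #5 pop 1: in={0,2} → {0,1,2} (no change)

Fixpoint:
  val[0] = {0,2}
  val[1] = {0,1,2}
  val[2] = {0,2}

{0,1,2}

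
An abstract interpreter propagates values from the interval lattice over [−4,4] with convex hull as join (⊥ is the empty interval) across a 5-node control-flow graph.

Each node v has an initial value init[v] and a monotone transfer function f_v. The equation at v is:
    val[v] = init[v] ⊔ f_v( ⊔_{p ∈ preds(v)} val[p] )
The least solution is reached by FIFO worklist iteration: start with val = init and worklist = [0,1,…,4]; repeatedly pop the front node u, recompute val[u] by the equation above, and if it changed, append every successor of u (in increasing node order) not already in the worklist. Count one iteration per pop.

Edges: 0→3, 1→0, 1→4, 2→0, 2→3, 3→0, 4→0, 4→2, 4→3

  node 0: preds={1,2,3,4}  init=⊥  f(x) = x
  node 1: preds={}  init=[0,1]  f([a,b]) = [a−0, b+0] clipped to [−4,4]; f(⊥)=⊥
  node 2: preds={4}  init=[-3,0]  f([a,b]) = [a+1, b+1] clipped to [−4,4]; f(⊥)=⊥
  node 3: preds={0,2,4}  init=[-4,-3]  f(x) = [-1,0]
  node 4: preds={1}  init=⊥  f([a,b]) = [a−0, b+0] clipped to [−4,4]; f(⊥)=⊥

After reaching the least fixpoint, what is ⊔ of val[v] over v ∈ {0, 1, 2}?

[-4,2]

Iteration log — 10 steps:
  step 1. node 0  ⊔preds=[-4,1]  new=[-4,1]  old=⊥  +wl: 
  step 2. node 1  ⊔preds=⊥  new=[0,1]  stable
  step 3. node 2  ⊔preds=⊥  new=[-3,0]  stable
  step 4. node 3  ⊔preds=[-4,1]  new=[-4,0]  old=[-4,-3]  +wl: 0
  step 5. node 4  ⊔preds=[0,1]  new=[0,1]  old=⊥  +wl: 2,3
  step 6. node 0  ⊔preds=[-4,1]  new=[-4,1]  stable
  step 7. node 2  ⊔preds=[0,1]  new=[-3,2]  old=[-3,0]  +wl: 0
  step 8. node 3  ⊔preds=[-4,2]  new=[-4,0]  stable
  step 9. node 0  ⊔preds=[-4,2]  new=[-4,2]  old=[-4,1]  +wl: 3
  step 10. node 3  ⊔preds=[-4,2]  new=[-4,0]  stable

Least fixpoint reached:
  node 0: [-4,2]
  node 1: [0,1]
  node 2: [-3,2]
  node 3: [-4,0]
  node 4: [0,1]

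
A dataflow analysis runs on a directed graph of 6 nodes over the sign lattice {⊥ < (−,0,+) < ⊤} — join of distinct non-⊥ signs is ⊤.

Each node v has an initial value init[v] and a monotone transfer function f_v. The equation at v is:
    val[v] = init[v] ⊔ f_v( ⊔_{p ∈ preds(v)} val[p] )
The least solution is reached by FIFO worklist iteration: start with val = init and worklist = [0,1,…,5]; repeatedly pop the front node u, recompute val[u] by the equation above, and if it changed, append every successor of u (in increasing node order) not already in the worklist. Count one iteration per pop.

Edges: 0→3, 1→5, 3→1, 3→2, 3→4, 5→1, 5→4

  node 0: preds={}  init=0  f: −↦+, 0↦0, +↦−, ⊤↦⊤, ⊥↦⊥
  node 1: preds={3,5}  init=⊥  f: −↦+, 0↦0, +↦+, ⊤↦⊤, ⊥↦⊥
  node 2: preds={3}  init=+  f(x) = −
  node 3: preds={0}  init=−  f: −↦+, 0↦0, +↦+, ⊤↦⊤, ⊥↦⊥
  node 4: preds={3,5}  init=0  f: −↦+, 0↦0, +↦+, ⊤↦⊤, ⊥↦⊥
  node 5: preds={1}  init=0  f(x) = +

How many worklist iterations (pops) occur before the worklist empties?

Trace (9 dequeues):
  [1] u=0 | in ⊥ | out 0 | ==
  [2] u=1 | in ⊤ | out ⊤ | prev ⊥ | push {}
  [3] u=2 | in − | out ⊤ | prev + | push {}
  [4] u=3 | in 0 | out ⊤ | prev − | push {1,2}
  [5] u=4 | in ⊤ | out ⊤ | prev 0 | push {}
  [6] u=5 | in ⊤ | out ⊤ | prev 0 | push {4}
  [7] u=1 | in ⊤ | out ⊤ | ==
  [8] u=2 | in ⊤ | out ⊤ | ==
  [9] u=4 | in ⊤ | out ⊤ | ==

Converged values:
  [0] 0
  [1] ⊤
  [2] ⊤
  [3] ⊤
  [4] ⊤
  [5] ⊤

9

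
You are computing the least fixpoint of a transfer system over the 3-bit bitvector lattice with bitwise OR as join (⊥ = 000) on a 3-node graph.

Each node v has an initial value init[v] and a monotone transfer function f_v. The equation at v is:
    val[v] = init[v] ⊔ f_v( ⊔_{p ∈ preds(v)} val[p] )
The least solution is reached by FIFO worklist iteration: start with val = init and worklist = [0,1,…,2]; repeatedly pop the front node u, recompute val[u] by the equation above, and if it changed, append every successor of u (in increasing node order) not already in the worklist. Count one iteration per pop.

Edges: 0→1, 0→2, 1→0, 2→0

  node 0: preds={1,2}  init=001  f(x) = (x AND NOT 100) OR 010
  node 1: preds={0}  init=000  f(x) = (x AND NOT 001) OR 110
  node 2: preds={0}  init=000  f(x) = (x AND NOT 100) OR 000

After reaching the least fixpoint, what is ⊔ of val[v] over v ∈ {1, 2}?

Trace (4 dequeues):
  [1] u=0 | in 000 | out 011 | prev 001 | push {}
  [2] u=1 | in 011 | out 110 | prev 000 | push {0}
  [3] u=2 | in 011 | out 011 | prev 000 | push {}
  [4] u=0 | in 111 | out 011 | ==

Converged values:
  [0] 011
  [1] 110
  [2] 011

111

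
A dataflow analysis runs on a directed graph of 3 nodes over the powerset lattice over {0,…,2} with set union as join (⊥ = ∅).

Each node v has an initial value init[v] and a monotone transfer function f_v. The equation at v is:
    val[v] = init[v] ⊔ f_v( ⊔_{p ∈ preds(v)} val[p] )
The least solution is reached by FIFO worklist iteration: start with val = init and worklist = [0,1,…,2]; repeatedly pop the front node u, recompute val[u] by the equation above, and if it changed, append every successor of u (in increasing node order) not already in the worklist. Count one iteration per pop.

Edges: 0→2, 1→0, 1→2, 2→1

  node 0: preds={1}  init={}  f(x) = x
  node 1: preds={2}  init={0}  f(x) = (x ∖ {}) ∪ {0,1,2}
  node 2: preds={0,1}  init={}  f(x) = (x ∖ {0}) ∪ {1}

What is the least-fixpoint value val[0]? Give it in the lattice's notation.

Trace (6 dequeues):
  [1] u=0 | in {0} | out {0} | prev {} | push {}
  [2] u=1 | in {} | out {0,1,2} | prev {0} | push {0}
  [3] u=2 | in {0,1,2} | out {1,2} | prev {} | push {1}
  [4] u=0 | in {0,1,2} | out {0,1,2} | prev {0} | push {2}
  [5] u=1 | in {1,2} | out {0,1,2} | ==
  [6] u=2 | in {0,1,2} | out {1,2} | ==

Converged values:
  [0] {0,1,2}
  [1] {0,1,2}
  [2] {1,2}

{0,1,2}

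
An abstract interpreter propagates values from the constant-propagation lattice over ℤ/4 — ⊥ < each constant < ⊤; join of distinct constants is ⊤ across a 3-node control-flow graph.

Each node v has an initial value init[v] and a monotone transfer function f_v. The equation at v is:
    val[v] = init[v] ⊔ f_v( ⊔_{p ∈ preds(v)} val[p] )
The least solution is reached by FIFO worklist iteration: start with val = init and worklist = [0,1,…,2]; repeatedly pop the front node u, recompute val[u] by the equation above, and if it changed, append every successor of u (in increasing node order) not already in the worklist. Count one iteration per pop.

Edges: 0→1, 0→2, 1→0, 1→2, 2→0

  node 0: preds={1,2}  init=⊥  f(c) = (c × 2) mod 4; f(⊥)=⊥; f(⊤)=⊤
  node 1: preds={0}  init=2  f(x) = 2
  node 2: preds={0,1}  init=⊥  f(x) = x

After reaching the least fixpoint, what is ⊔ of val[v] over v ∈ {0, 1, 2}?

⊤

Iteration log — 6 steps:
  step 1. node 0  ⊔preds=2  new=0  old=⊥  +wl: 
  step 2. node 1  ⊔preds=0  new=2  stable
  step 3. node 2  ⊔preds=⊤  new=⊤  old=⊥  +wl: 0
  step 4. node 0  ⊔preds=⊤  new=⊤  old=0  +wl: 1,2
  step 5. node 1  ⊔preds=⊤  new=2  stable
  step 6. node 2  ⊔preds=⊤  new=⊤  stable

Least fixpoint reached:
  node 0: ⊤
  node 1: 2
  node 2: ⊤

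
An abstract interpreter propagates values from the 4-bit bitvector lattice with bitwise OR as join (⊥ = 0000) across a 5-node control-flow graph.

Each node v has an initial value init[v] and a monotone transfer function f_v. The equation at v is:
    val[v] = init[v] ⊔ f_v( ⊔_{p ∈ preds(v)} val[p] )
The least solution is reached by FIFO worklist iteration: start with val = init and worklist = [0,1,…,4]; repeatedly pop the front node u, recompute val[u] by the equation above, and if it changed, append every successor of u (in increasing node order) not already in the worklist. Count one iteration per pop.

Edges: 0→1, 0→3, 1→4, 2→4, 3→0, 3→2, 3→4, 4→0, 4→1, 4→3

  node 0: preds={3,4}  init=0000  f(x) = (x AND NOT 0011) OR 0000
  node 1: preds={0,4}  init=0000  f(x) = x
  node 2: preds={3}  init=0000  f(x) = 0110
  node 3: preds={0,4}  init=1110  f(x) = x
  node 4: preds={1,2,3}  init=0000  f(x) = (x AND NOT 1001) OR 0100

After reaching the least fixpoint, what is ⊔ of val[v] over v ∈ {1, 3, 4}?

1110

Iteration log — 9 steps:
  step 1. node 0  ⊔preds=1110  new=1100  old=0000  +wl: 
  step 2. node 1  ⊔preds=1100  new=1100  old=0000  +wl: 
  step 3. node 2  ⊔preds=1110  new=0110  old=0000  +wl: 
  step 4. node 3  ⊔preds=1100  new=1110  stable
  step 5. node 4  ⊔preds=1110  new=0110  old=0000  +wl: 0,1,3
  step 6. node 0  ⊔preds=1110  new=1100  stable
  step 7. node 1  ⊔preds=1110  new=1110  old=1100  +wl: 4
  step 8. node 3  ⊔preds=1110  new=1110  stable
  step 9. node 4  ⊔preds=1110  new=0110  stable

Least fixpoint reached:
  node 0: 1100
  node 1: 1110
  node 2: 0110
  node 3: 1110
  node 4: 0110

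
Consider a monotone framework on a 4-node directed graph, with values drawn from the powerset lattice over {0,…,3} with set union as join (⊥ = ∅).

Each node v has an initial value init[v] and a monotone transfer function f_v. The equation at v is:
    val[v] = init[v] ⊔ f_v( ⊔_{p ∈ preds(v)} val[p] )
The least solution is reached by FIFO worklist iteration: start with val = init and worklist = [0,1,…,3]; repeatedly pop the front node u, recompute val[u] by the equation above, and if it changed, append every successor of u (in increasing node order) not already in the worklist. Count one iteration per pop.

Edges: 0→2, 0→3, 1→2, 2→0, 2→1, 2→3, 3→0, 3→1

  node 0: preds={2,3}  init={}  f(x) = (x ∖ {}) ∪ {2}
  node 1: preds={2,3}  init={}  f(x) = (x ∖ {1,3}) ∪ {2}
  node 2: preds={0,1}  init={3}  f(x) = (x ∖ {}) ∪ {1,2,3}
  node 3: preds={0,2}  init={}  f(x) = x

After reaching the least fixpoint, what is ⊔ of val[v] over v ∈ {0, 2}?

Trace (8 dequeues):
  [1] u=0 | in {3} | out {2,3} | prev {} | push {}
  [2] u=1 | in {3} | out {2} | prev {} | push {}
  [3] u=2 | in {2,3} | out {1,2,3} | prev {3} | push {0,1}
  [4] u=3 | in {1,2,3} | out {1,2,3} | prev {} | push {}
  [5] u=0 | in {1,2,3} | out {1,2,3} | prev {2,3} | push {2,3}
  [6] u=1 | in {1,2,3} | out {2} | ==
  [7] u=2 | in {1,2,3} | out {1,2,3} | ==
  [8] u=3 | in {1,2,3} | out {1,2,3} | ==

Converged values:
  [0] {1,2,3}
  [1] {2}
  [2] {1,2,3}
  [3] {1,2,3}

{1,2,3}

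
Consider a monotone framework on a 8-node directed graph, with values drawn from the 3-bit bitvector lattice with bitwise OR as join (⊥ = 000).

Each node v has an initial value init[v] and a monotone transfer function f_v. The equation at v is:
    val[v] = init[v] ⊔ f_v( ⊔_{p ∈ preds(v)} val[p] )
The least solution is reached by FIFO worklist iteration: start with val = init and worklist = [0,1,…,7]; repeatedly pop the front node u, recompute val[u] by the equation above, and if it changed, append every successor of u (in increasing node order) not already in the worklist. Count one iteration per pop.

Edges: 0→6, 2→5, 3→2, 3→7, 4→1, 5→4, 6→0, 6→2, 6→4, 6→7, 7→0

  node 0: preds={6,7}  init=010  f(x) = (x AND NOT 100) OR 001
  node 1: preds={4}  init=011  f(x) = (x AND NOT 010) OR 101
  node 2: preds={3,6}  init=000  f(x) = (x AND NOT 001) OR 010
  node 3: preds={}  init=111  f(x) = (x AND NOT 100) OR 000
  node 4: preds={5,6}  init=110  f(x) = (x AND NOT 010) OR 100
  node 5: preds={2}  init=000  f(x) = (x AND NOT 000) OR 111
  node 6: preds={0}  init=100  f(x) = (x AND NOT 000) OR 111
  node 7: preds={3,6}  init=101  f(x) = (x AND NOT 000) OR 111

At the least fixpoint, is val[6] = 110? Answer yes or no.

Trace (12 dequeues):
  [1] u=0 | in 101 | out 011 | prev 010 | push {}
  [2] u=1 | in 110 | out 111 | prev 011 | push {}
  [3] u=2 | in 111 | out 110 | prev 000 | push {}
  [4] u=3 | in 000 | out 111 | ==
  [5] u=4 | in 100 | out 110 | ==
  [6] u=5 | in 110 | out 111 | prev 000 | push {4}
  [7] u=6 | in 011 | out 111 | prev 100 | push {0,2}
  [8] u=7 | in 111 | out 111 | prev 101 | push {}
  [9] u=4 | in 111 | out 111 | prev 110 | push {1}
  [10] u=0 | in 111 | out 011 | ==
  [11] u=2 | in 111 | out 110 | ==
  [12] u=1 | in 111 | out 111 | ==

Converged values:
  [0] 011
  [1] 111
  [2] 110
  [3] 111
  [4] 111
  [5] 111
  [6] 111
  [7] 111

no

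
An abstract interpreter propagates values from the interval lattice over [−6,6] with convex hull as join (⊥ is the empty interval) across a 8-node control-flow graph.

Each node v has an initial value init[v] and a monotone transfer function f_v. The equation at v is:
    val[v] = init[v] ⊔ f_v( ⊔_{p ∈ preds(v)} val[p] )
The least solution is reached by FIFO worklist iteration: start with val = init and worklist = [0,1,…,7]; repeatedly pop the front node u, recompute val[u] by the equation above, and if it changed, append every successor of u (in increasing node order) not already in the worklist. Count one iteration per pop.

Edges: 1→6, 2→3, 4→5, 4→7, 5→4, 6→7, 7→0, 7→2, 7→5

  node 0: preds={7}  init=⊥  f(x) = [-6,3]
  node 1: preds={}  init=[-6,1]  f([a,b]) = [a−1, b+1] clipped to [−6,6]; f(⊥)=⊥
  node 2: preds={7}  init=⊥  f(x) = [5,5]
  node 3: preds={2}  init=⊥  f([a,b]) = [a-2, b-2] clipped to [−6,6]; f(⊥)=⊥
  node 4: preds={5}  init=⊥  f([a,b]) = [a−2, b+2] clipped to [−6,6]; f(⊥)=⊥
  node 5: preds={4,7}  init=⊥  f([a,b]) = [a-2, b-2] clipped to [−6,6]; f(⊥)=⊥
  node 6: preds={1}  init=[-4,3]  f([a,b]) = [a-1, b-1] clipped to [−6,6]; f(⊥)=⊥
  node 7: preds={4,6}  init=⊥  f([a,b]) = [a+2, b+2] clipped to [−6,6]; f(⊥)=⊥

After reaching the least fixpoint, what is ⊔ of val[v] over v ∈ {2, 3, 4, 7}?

Worklist (20 pops):
  #1 pop 0: in=⊥ → [-6,3] (was ⊥); enqueue []
  #2 pop 1: in=⊥ → [-6,1] (no change)
  #3 pop 2: in=⊥ → [5,5] (was ⊥); enqueue []
  #4 pop 3: in=[5,5] → [3,3] (was ⊥); enqueue []
  #5 pop 4: in=⊥ → ⊥ (no change)
  #6 pop 5: in=⊥ → ⊥ (no change)
  #7 pop 6: in=[-6,1] → [-6,3] (was [-4,3]); enqueue []
  #8 pop 7: in=[-6,3] → [-4,5] (was ⊥); enqueue [0,2,5]
  #9 pop 0: in=[-4,5] → [-6,3] (no change)
  #10 pop 2: in=[-4,5] → [5,5] (no change)
  #11 pop 5: in=[-4,5] → [-6,3] (was ⊥); enqueue [4]
  #12 pop 4: in=[-6,3] → [-6,5] (was ⊥); enqueue [5,7]
  #13 pop 5: in=[-6,5] → [-6,3] (no change)
  #14 pop 7: in=[-6,5] → [-4,6] (was [-4,5]); enqueue [0,2,5]
  #15 pop 0: in=[-4,6] → [-6,3] (no change)
  #16 pop 2: in=[-4,6] → [5,5] (no change)
  #17 pop 5: in=[-6,6] → [-6,4] (was [-6,3]); enqueue [4]
  #18 pop 4: in=[-6,4] → [-6,6] (was [-6,5]); enqueue [5,7]
  #19 pop 5: in=[-6,6] → [-6,4] (no change)
  #20 pop 7: in=[-6,6] → [-4,6] (no change)

Fixpoint:
  val[0] = [-6,3]
  val[1] = [-6,1]
  val[2] = [5,5]
  val[3] = [3,3]
  val[4] = [-6,6]
  val[5] = [-6,4]
  val[6] = [-6,3]
  val[7] = [-4,6]

[-6,6]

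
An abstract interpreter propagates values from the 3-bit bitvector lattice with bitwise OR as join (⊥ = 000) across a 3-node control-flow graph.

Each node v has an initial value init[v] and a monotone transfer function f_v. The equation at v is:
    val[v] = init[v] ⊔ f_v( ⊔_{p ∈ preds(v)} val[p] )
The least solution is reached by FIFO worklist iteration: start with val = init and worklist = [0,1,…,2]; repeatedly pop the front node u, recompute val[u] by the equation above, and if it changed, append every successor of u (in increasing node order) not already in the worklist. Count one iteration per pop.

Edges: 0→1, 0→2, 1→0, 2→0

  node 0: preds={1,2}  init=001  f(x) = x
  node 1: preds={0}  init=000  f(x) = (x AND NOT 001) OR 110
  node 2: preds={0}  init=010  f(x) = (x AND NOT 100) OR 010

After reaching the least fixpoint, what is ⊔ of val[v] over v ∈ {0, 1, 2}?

Iteration log — 6 steps:
  step 1. node 0  ⊔preds=010  new=011  old=001  +wl: 
  step 2. node 1  ⊔preds=011  new=110  old=000  +wl: 0
  step 3. node 2  ⊔preds=011  new=011  old=010  +wl: 
  step 4. node 0  ⊔preds=111  new=111  old=011  +wl: 1,2
  step 5. node 1  ⊔preds=111  new=110  stable
  step 6. node 2  ⊔preds=111  new=011  stable

Least fixpoint reached:
  node 0: 111
  node 1: 110
  node 2: 011

111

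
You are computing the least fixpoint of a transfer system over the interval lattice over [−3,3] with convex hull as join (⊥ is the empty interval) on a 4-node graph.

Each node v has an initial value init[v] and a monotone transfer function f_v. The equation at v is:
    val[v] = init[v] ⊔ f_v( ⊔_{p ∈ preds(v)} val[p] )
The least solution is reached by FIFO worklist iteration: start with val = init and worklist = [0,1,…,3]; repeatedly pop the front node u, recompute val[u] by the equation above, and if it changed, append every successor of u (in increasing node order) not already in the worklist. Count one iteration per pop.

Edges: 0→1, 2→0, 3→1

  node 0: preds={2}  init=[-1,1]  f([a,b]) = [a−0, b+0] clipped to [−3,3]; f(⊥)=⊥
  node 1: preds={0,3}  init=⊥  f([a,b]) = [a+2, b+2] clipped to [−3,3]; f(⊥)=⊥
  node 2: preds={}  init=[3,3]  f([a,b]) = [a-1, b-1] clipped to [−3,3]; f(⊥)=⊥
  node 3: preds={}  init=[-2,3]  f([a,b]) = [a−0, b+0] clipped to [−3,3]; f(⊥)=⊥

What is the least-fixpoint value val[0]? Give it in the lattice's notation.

[-1,3]

Iteration log — 4 steps:
  step 1. node 0  ⊔preds=[3,3]  new=[-1,3]  old=[-1,1]  +wl: 
  step 2. node 1  ⊔preds=[-2,3]  new=[0,3]  old=⊥  +wl: 
  step 3. node 2  ⊔preds=⊥  new=[3,3]  stable
  step 4. node 3  ⊔preds=⊥  new=[-2,3]  stable

Least fixpoint reached:
  node 0: [-1,3]
  node 1: [0,3]
  node 2: [3,3]
  node 3: [-2,3]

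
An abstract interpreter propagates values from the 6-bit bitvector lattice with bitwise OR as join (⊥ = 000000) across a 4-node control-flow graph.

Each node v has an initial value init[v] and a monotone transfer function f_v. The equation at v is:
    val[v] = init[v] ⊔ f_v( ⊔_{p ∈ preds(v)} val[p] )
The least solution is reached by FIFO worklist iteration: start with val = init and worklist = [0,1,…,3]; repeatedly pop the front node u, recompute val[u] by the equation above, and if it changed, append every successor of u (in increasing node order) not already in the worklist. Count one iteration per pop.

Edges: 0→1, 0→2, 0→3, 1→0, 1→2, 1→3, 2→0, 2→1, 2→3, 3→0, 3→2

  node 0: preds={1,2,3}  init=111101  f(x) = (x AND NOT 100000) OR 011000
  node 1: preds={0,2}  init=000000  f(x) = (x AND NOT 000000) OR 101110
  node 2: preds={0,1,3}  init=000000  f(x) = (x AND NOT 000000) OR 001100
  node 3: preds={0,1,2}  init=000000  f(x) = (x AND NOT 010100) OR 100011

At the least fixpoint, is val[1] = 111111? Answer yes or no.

Worklist (8 pops):
  #1 pop 0: in=000000 → 111101 (no change)
  #2 pop 1: in=111101 → 111111 (was 000000); enqueue [0]
  #3 pop 2: in=111111 → 111111 (was 000000); enqueue [1]
  #4 pop 3: in=111111 → 101011 (was 000000); enqueue [2]
  #5 pop 0: in=111111 → 111111 (was 111101); enqueue [3]
  #6 pop 1: in=111111 → 111111 (no change)
  #7 pop 2: in=111111 → 111111 (no change)
  #8 pop 3: in=111111 → 101011 (no change)

Fixpoint:
  val[0] = 111111
  val[1] = 111111
  val[2] = 111111
  val[3] = 101011

yes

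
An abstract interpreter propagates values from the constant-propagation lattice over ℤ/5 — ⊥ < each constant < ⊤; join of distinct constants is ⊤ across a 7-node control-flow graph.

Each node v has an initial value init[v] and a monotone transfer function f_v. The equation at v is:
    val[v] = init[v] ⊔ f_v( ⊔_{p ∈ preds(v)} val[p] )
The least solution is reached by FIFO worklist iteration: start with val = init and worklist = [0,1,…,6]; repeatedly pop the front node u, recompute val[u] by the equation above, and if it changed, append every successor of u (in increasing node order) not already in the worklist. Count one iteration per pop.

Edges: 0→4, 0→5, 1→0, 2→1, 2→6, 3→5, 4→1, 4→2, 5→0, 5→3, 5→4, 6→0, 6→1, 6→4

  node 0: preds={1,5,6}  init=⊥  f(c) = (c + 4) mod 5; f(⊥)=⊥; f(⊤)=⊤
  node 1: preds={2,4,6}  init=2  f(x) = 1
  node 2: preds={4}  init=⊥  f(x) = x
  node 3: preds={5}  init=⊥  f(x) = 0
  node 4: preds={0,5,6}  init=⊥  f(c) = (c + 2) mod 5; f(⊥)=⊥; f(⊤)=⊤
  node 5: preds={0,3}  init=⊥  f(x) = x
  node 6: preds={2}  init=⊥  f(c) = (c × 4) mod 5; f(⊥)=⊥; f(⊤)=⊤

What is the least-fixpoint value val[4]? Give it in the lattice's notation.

⊤

Iteration log — 23 steps:
  step 1. node 0  ⊔preds=2  new=1  old=⊥  +wl: 
  step 2. node 1  ⊔preds=⊥  new=⊤  old=2  +wl: 0
  step 3. node 2  ⊔preds=⊥  new=⊥  stable
  step 4. node 3  ⊔preds=⊥  new=0  old=⊥  +wl: 
  step 5. node 4  ⊔preds=1  new=3  old=⊥  +wl: 1,2
  step 6. node 5  ⊔preds=⊤  new=⊤  old=⊥  +wl: 3,4
  step 7. node 6  ⊔preds=⊥  new=⊥  stable
  step 8. node 0  ⊔preds=⊤  new=⊤  old=1  +wl: 5
  step 9. node 1  ⊔preds=3  new=⊤  stable
  step 10. node 2  ⊔preds=3  new=3  old=⊥  +wl: 1,6
  step 11. node 3  ⊔preds=⊤  new=0  stable
  step 12. node 4  ⊔preds=⊤  new=⊤  old=3  +wl: 2
  step 13. node 5  ⊔preds=⊤  new=⊤  stable
  step 14. node 1  ⊔preds=⊤  new=⊤  stable
  step 15. node 6  ⊔preds=3  new=2  old=⊥  +wl: 0,1,4
  step 16. node 2  ⊔preds=⊤  new=⊤  old=3  +wl: 6
  step 17. node 0  ⊔preds=⊤  new=⊤  stable
  step 18. node 1  ⊔preds=⊤  new=⊤  stable
  step 19. node 4  ⊔preds=⊤  new=⊤  stable
  step 20. node 6  ⊔preds=⊤  new=⊤  old=2  +wl: 0,1,4
  step 21. node 0  ⊔preds=⊤  new=⊤  stable
  step 22. node 1  ⊔preds=⊤  new=⊤  stable
  step 23. node 4  ⊔preds=⊤  new=⊤  stable

Least fixpoint reached:
  node 0: ⊤
  node 1: ⊤
  node 2: ⊤
  node 3: 0
  node 4: ⊤
  node 5: ⊤
  node 6: ⊤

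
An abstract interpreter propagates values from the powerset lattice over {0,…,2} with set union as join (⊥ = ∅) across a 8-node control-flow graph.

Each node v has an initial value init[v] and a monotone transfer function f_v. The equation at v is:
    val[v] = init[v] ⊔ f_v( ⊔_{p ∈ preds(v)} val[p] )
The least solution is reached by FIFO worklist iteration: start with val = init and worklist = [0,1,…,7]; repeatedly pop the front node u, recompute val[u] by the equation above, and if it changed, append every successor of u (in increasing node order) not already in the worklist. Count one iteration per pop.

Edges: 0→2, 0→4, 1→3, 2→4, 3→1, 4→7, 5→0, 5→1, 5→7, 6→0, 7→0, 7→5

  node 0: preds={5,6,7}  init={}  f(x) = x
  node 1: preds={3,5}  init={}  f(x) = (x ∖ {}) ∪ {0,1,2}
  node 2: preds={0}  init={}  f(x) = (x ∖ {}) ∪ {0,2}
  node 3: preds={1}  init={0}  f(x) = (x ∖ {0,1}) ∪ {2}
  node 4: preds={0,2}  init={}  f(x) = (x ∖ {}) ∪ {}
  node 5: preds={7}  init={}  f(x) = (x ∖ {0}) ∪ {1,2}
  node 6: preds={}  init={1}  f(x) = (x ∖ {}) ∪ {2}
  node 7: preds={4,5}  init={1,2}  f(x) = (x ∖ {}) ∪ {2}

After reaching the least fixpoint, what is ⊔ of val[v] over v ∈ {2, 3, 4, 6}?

Iteration log — 13 steps:
  step 1. node 0  ⊔preds={1,2}  new={1,2}  old={}  +wl: 
  step 2. node 1  ⊔preds={0}  new={0,1,2}  old={}  +wl: 
  step 3. node 2  ⊔preds={1,2}  new={0,1,2}  old={}  +wl: 
  step 4. node 3  ⊔preds={0,1,2}  new={0,2}  old={0}  +wl: 1
  step 5. node 4  ⊔preds={0,1,2}  new={0,1,2}  old={}  +wl: 
  step 6. node 5  ⊔preds={1,2}  new={1,2}  old={}  +wl: 0
  step 7. node 6  ⊔preds={}  new={1,2}  old={1}  +wl: 
  step 8. node 7  ⊔preds={0,1,2}  new={0,1,2}  old={1,2}  +wl: 5
  step 9. node 1  ⊔preds={0,1,2}  new={0,1,2}  stable
  step 10. node 0  ⊔preds={0,1,2}  new={0,1,2}  old={1,2}  +wl: 2,4
  step 11. node 5  ⊔preds={0,1,2}  new={1,2}  stable
  step 12. node 2  ⊔preds={0,1,2}  new={0,1,2}  stable
  step 13. node 4  ⊔preds={0,1,2}  new={0,1,2}  stable

Least fixpoint reached:
  node 0: {0,1,2}
  node 1: {0,1,2}
  node 2: {0,1,2}
  node 3: {0,2}
  node 4: {0,1,2}
  node 5: {1,2}
  node 6: {1,2}
  node 7: {0,1,2}

{0,1,2}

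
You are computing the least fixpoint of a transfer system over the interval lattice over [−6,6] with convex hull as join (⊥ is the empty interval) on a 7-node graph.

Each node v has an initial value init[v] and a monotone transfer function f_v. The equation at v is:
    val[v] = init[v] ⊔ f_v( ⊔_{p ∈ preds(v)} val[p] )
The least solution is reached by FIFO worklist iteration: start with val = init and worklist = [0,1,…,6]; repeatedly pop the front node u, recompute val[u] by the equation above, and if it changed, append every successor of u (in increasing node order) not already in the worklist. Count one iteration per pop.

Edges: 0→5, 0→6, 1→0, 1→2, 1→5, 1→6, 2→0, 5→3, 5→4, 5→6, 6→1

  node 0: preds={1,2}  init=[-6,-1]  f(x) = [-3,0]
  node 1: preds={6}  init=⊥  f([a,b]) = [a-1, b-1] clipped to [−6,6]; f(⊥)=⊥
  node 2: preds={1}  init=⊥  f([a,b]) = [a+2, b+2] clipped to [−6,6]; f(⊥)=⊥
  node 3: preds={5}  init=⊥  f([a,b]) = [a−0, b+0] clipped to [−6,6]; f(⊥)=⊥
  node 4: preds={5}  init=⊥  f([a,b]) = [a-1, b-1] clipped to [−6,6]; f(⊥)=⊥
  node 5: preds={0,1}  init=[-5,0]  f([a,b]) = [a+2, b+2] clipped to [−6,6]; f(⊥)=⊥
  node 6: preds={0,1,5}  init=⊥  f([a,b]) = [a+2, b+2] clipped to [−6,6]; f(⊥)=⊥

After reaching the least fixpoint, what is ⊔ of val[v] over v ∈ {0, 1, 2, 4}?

Iteration log — 25 steps:
  step 1. node 0  ⊔preds=⊥  new=[-6,0]  old=[-6,-1]  +wl: 
  step 2. node 1  ⊔preds=⊥  new=⊥  stable
  step 3. node 2  ⊔preds=⊥  new=⊥  stable
  step 4. node 3  ⊔preds=[-5,0]  new=[-5,0]  old=⊥  +wl: 
  step 5. node 4  ⊔preds=[-5,0]  new=[-6,-1]  old=⊥  +wl: 
  step 6. node 5  ⊔preds=[-6,0]  new=[-5,2]  old=[-5,0]  +wl: 3,4
  step 7. node 6  ⊔preds=[-6,2]  new=[-4,4]  old=⊥  +wl: 1
  step 8. node 3  ⊔preds=[-5,2]  new=[-5,2]  old=[-5,0]  +wl: 
  step 9. node 4  ⊔preds=[-5,2]  new=[-6,1]  old=[-6,-1]  +wl: 
  step 10. node 1  ⊔preds=[-4,4]  new=[-5,3]  old=⊥  +wl: 0,2,5,6
  step 11. node 0  ⊔preds=[-5,3]  new=[-6,0]  stable
  step 12. node 2  ⊔preds=[-5,3]  new=[-3,5]  old=⊥  +wl: 0
  step 13. node 5  ⊔preds=[-6,3]  new=[-5,5]  old=[-5,2]  +wl: 3,4
  step 14. node 6  ⊔preds=[-6,5]  new=[-4,6]  old=[-4,4]  +wl: 1
  step 15. node 0  ⊔preds=[-5,5]  new=[-6,0]  stable
  step 16. node 3  ⊔preds=[-5,5]  new=[-5,5]  old=[-5,2]  +wl: 
  step 17. node 4  ⊔preds=[-5,5]  new=[-6,4]  old=[-6,1]  +wl: 
  step 18. node 1  ⊔preds=[-4,6]  new=[-5,5]  old=[-5,3]  +wl: 0,2,5,6
  step 19. node 0  ⊔preds=[-5,5]  new=[-6,0]  stable
  step 20. node 2  ⊔preds=[-5,5]  new=[-3,6]  old=[-3,5]  +wl: 0
  step 21. node 5  ⊔preds=[-6,5]  new=[-5,6]  old=[-5,5]  +wl: 3,4
  step 22. node 6  ⊔preds=[-6,6]  new=[-4,6]  stable
  step 23. node 0  ⊔preds=[-5,6]  new=[-6,0]  stable
  step 24. node 3  ⊔preds=[-5,6]  new=[-5,6]  old=[-5,5]  +wl: 
  step 25. node 4  ⊔preds=[-5,6]  new=[-6,5]  old=[-6,4]  +wl: 

Least fixpoint reached:
  node 0: [-6,0]
  node 1: [-5,5]
  node 2: [-3,6]
  node 3: [-5,6]
  node 4: [-6,5]
  node 5: [-5,6]
  node 6: [-4,6]

[-6,6]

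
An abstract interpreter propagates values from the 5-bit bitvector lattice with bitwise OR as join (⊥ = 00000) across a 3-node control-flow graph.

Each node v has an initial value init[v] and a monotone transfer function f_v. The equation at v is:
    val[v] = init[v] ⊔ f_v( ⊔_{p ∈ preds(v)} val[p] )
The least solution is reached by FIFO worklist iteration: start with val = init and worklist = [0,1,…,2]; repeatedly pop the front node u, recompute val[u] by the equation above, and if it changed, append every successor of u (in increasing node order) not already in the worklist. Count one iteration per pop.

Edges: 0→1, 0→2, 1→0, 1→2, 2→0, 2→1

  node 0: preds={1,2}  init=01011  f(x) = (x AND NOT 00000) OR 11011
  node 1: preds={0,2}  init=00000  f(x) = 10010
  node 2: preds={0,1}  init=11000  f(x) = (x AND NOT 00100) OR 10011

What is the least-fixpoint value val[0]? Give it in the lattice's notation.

Worklist (5 pops):
  #1 pop 0: in=11000 → 11011 (was 01011); enqueue []
  #2 pop 1: in=11011 → 10010 (was 00000); enqueue [0]
  #3 pop 2: in=11011 → 11011 (was 11000); enqueue [1]
  #4 pop 0: in=11011 → 11011 (no change)
  #5 pop 1: in=11011 → 10010 (no change)

Fixpoint:
  val[0] = 11011
  val[1] = 10010
  val[2] = 11011

11011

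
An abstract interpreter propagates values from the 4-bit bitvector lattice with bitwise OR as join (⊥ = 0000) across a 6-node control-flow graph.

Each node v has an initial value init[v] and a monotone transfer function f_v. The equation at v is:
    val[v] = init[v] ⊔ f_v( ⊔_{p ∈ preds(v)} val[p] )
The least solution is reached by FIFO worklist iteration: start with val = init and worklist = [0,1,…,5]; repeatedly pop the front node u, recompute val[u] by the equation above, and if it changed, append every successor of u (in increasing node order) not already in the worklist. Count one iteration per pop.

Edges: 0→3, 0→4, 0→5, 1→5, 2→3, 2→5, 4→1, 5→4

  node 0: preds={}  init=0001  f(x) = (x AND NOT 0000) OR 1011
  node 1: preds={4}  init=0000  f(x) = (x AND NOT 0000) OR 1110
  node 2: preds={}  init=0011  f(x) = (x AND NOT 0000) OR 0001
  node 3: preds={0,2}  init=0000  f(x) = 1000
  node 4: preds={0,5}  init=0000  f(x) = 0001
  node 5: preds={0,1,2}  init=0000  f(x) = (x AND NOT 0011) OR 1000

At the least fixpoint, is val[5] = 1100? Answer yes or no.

Iteration log — 9 steps:
  step 1. node 0  ⊔preds=0000  new=1011  old=0001  +wl: 
  step 2. node 1  ⊔preds=0000  new=1110  old=0000  +wl: 
  step 3. node 2  ⊔preds=0000  new=0011  stable
  step 4. node 3  ⊔preds=1011  new=1000  old=0000  +wl: 
  step 5. node 4  ⊔preds=1011  new=0001  old=0000  +wl: 1
  step 6. node 5  ⊔preds=1111  new=1100  old=0000  +wl: 4
  step 7. node 1  ⊔preds=0001  new=1111  old=1110  +wl: 5
  step 8. node 4  ⊔preds=1111  new=0001  stable
  step 9. node 5  ⊔preds=1111  new=1100  stable

Least fixpoint reached:
  node 0: 1011
  node 1: 1111
  node 2: 0011
  node 3: 1000
  node 4: 0001
  node 5: 1100

yes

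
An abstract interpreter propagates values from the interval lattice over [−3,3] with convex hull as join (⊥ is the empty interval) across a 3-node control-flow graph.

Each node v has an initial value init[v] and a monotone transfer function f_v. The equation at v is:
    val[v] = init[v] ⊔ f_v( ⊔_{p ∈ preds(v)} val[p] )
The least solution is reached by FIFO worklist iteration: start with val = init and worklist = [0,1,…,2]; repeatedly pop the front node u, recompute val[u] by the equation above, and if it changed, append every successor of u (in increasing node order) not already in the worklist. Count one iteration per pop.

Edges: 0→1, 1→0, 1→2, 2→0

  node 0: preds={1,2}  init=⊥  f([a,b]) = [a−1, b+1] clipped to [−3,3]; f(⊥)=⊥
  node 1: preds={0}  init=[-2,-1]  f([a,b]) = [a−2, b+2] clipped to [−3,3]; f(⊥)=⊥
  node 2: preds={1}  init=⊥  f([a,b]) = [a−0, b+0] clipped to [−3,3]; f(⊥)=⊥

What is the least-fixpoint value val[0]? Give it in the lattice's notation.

[-3,3]

Worklist (8 pops):
  #1 pop 0: in=[-2,-1] → [-3,0] (was ⊥); enqueue []
  #2 pop 1: in=[-3,0] → [-3,2] (was [-2,-1]); enqueue [0]
  #3 pop 2: in=[-3,2] → [-3,2] (was ⊥); enqueue []
  #4 pop 0: in=[-3,2] → [-3,3] (was [-3,0]); enqueue [1]
  #5 pop 1: in=[-3,3] → [-3,3] (was [-3,2]); enqueue [0,2]
  #6 pop 0: in=[-3,3] → [-3,3] (no change)
  #7 pop 2: in=[-3,3] → [-3,3] (was [-3,2]); enqueue [0]
  #8 pop 0: in=[-3,3] → [-3,3] (no change)

Fixpoint:
  val[0] = [-3,3]
  val[1] = [-3,3]
  val[2] = [-3,3]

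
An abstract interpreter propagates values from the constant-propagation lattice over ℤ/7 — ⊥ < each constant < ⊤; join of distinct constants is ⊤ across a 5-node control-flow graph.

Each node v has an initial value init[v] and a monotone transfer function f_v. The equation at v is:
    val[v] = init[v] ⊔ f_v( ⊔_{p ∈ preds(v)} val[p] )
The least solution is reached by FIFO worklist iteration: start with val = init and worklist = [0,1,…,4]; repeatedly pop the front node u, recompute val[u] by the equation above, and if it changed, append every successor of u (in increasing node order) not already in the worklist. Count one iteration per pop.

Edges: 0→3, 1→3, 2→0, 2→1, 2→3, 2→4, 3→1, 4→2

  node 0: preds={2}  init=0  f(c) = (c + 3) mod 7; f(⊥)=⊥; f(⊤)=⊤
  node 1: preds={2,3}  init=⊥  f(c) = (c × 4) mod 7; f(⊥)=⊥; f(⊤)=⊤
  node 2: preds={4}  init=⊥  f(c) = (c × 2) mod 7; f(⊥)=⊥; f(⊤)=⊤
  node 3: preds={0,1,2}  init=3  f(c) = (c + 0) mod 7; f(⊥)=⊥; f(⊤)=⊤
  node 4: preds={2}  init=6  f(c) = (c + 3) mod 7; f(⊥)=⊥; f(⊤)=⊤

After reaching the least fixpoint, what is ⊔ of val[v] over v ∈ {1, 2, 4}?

Worklist (12 pops):
  #1 pop 0: in=⊥ → 0 (no change)
  #2 pop 1: in=3 → 5 (was ⊥); enqueue []
  #3 pop 2: in=6 → 5 (was ⊥); enqueue [0,1]
  #4 pop 3: in=⊤ → ⊤ (was 3); enqueue []
  #5 pop 4: in=5 → ⊤ (was 6); enqueue [2]
  #6 pop 0: in=5 → ⊤ (was 0); enqueue [3]
  #7 pop 1: in=⊤ → ⊤ (was 5); enqueue []
  #8 pop 2: in=⊤ → ⊤ (was 5); enqueue [0,1,4]
  #9 pop 3: in=⊤ → ⊤ (no change)
  #10 pop 0: in=⊤ → ⊤ (no change)
  #11 pop 1: in=⊤ → ⊤ (no change)
  #12 pop 4: in=⊤ → ⊤ (no change)

Fixpoint:
  val[0] = ⊤
  val[1] = ⊤
  val[2] = ⊤
  val[3] = ⊤
  val[4] = ⊤

⊤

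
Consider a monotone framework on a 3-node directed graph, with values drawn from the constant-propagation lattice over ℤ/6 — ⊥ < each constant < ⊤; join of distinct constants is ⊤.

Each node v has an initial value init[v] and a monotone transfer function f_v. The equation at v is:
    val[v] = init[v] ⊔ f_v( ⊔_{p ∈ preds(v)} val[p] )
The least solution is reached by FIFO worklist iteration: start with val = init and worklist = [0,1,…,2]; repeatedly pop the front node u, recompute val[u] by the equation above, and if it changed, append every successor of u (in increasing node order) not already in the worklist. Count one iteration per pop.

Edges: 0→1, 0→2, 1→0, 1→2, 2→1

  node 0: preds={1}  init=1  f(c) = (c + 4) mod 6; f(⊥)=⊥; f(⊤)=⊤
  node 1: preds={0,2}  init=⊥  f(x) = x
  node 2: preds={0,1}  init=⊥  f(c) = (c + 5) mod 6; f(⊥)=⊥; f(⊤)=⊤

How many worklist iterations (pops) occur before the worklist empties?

Trace (8 dequeues):
  [1] u=0 | in ⊥ | out 1 | ==
  [2] u=1 | in 1 | out 1 | prev ⊥ | push {0}
  [3] u=2 | in 1 | out 0 | prev ⊥ | push {1}
  [4] u=0 | in 1 | out ⊤ | prev 1 | push {2}
  [5] u=1 | in ⊤ | out ⊤ | prev 1 | push {0}
  [6] u=2 | in ⊤ | out ⊤ | prev 0 | push {1}
  [7] u=0 | in ⊤ | out ⊤ | ==
  [8] u=1 | in ⊤ | out ⊤ | ==

Converged values:
  [0] ⊤
  [1] ⊤
  [2] ⊤

8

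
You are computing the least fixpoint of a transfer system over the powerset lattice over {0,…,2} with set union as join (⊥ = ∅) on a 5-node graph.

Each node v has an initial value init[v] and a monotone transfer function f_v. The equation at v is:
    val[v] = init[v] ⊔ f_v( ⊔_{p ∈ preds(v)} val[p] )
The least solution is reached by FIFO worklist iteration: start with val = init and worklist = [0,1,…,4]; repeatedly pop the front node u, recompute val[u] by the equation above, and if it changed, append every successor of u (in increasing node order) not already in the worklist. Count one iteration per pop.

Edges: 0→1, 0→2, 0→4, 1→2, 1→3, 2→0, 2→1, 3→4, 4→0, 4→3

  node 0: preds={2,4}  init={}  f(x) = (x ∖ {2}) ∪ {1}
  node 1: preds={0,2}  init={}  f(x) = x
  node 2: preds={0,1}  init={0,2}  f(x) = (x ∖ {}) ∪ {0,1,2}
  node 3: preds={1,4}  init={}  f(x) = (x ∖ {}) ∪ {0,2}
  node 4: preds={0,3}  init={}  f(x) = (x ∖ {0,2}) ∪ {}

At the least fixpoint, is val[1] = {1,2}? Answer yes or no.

no

Worklist (8 pops):
  #1 pop 0: in={0,2} → {0,1} (was {}); enqueue []
  #2 pop 1: in={0,1,2} → {0,1,2} (was {}); enqueue []
  #3 pop 2: in={0,1,2} → {0,1,2} (was {0,2}); enqueue [0,1]
  #4 pop 3: in={0,1,2} → {0,1,2} (was {}); enqueue []
  #5 pop 4: in={0,1,2} → {1} (was {}); enqueue [3]
  #6 pop 0: in={0,1,2} → {0,1} (no change)
  #7 pop 1: in={0,1,2} → {0,1,2} (no change)
  #8 pop 3: in={0,1,2} → {0,1,2} (no change)

Fixpoint:
  val[0] = {0,1}
  val[1] = {0,1,2}
  val[2] = {0,1,2}
  val[3] = {0,1,2}
  val[4] = {1}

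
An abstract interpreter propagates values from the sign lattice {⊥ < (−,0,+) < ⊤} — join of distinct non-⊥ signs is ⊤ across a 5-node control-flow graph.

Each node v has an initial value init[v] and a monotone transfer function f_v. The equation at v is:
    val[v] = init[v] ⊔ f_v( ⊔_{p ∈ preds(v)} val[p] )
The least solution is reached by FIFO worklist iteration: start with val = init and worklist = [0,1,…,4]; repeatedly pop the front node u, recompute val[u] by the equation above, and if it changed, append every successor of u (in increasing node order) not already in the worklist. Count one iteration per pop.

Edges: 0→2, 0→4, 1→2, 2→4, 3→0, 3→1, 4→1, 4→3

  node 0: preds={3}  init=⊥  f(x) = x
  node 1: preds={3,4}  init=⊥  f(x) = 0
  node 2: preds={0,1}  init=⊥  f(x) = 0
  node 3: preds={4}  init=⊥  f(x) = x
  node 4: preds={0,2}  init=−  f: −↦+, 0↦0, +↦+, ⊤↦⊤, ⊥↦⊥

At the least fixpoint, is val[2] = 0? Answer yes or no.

yes

Iteration log — 14 steps:
  step 1. node 0  ⊔preds=⊥  new=⊥  stable
  step 2. node 1  ⊔preds=−  new=0  old=⊥  +wl: 
  step 3. node 2  ⊔preds=0  new=0  old=⊥  +wl: 
  step 4. node 3  ⊔preds=−  new=−  old=⊥  +wl: 0,1
  step 5. node 4  ⊔preds=0  new=⊤  old=−  +wl: 3
  step 6. node 0  ⊔preds=−  new=−  old=⊥  +wl: 2,4
  step 7. node 1  ⊔preds=⊤  new=0  stable
  step 8. node 3  ⊔preds=⊤  new=⊤  old=−  +wl: 0,1
  step 9. node 2  ⊔preds=⊤  new=0  stable
  step 10. node 4  ⊔preds=⊤  new=⊤  stable
  step 11. node 0  ⊔preds=⊤  new=⊤  old=−  +wl: 2,4
  step 12. node 1  ⊔preds=⊤  new=0  stable
  step 13. node 2  ⊔preds=⊤  new=0  stable
  step 14. node 4  ⊔preds=⊤  new=⊤  stable

Least fixpoint reached:
  node 0: ⊤
  node 1: 0
  node 2: 0
  node 3: ⊤
  node 4: ⊤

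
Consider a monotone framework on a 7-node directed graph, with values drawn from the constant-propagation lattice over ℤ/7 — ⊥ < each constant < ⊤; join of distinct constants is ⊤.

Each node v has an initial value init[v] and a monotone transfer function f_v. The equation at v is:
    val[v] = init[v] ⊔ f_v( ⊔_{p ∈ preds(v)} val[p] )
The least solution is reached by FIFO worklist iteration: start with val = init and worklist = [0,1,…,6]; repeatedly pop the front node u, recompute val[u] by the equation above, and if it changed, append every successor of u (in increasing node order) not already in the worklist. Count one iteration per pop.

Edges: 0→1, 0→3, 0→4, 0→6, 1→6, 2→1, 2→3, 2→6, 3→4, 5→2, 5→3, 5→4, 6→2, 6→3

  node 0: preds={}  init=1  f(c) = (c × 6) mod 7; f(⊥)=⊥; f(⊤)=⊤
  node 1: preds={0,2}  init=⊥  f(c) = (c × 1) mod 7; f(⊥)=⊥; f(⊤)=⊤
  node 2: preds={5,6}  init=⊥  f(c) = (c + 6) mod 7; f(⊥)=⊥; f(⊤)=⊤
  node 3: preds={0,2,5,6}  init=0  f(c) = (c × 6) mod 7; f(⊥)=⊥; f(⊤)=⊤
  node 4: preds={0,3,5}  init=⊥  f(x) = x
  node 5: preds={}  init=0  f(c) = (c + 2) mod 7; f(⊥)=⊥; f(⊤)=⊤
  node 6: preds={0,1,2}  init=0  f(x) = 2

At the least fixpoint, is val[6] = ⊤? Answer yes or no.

Trace (12 dequeues):
  [1] u=0 | in ⊥ | out 1 | ==
  [2] u=1 | in 1 | out 1 | prev ⊥ | push {}
  [3] u=2 | in 0 | out 6 | prev ⊥ | push {1}
  [4] u=3 | in ⊤ | out ⊤ | prev 0 | push {}
  [5] u=4 | in ⊤ | out ⊤ | prev ⊥ | push {}
  [6] u=5 | in ⊥ | out 0 | ==
  [7] u=6 | in ⊤ | out ⊤ | prev 0 | push {2,3}
  [8] u=1 | in ⊤ | out ⊤ | prev 1 | push {6}
  [9] u=2 | in ⊤ | out ⊤ | prev 6 | push {1}
  [10] u=3 | in ⊤ | out ⊤ | ==
  [11] u=6 | in ⊤ | out ⊤ | ==
  [12] u=1 | in ⊤ | out ⊤ | ==

Converged values:
  [0] 1
  [1] ⊤
  [2] ⊤
  [3] ⊤
  [4] ⊤
  [5] 0
  [6] ⊤

yes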